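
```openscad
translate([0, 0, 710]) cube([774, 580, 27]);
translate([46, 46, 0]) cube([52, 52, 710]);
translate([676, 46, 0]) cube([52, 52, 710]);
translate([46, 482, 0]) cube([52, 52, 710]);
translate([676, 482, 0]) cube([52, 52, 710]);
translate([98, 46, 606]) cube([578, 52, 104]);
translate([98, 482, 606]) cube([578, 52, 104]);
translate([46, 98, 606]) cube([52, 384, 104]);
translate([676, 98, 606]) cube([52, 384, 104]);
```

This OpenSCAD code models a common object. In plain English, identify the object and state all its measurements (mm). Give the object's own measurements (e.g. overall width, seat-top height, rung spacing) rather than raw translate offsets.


A table: top 774 mm (x) × 580 mm (y), 27 mm thick, upper face at z = 737 mm, on four 52×52 mm square legs, each inset 46 mm from the nearest pair of top edges from z = 0 to the bottom of the top. Four apron rails, 52 mm thick and 104 mm tall, run between adjacent legs with their top edges flush with the underside of the top and their outer faces flush with the legs' outer faces.


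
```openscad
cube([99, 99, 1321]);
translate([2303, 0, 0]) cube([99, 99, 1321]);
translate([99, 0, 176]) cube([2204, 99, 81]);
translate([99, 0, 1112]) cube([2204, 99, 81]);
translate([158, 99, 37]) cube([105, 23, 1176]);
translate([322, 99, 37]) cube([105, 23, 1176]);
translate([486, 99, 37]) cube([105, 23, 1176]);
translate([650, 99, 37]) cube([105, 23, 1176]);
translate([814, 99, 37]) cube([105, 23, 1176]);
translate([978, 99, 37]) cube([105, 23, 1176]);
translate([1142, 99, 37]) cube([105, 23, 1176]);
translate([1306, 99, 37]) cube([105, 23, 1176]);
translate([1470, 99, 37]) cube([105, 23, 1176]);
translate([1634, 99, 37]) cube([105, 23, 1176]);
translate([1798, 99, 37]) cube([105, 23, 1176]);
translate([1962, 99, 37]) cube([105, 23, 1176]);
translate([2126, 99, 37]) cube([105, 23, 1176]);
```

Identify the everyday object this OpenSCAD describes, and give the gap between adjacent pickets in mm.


A fence section. The picket gap is 59 mm.

Two posts, two rails, 13 pickets — a fence section. Span 2204 mm holds 13 pickets of 105 mm with 14 equal gaps: ⌊(2204 − 13·105) / 14⌋ = 59 mm.


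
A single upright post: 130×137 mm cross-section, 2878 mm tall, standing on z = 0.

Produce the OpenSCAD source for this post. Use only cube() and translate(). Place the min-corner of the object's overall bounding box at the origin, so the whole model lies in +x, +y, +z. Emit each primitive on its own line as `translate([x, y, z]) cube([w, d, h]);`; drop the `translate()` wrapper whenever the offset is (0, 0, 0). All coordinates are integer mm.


cube([130, 137, 2878]);


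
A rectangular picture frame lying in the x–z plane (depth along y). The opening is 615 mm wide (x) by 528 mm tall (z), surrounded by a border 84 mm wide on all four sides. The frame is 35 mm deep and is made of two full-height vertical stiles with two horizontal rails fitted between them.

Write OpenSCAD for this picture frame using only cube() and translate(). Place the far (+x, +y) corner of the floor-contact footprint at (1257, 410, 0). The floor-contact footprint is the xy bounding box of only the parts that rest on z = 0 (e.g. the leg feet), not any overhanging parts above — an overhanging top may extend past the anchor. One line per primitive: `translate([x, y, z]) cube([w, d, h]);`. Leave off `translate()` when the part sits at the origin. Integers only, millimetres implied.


translate([474, 375, 0]) cube([84, 35, 696]);
translate([1173, 375, 0]) cube([84, 35, 696]);
translate([558, 375, 0]) cube([615, 35, 84]);
translate([558, 375, 612]) cube([615, 35, 84]);


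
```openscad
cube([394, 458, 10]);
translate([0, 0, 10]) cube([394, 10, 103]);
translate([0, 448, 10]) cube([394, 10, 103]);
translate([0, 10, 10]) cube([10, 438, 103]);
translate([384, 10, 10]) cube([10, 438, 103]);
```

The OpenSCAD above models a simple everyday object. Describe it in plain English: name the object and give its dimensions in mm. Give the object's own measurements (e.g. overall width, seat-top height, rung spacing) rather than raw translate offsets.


An open-topped rectangular box: outside dimensions 394×458×113 mm, with a uniform wall and base thickness of 10 mm. The base is a full 394×458 slab on the floor; four walls sit on top of the base. The front and back walls (the −y and +y sides) span the full width; the two side walls fit between them.


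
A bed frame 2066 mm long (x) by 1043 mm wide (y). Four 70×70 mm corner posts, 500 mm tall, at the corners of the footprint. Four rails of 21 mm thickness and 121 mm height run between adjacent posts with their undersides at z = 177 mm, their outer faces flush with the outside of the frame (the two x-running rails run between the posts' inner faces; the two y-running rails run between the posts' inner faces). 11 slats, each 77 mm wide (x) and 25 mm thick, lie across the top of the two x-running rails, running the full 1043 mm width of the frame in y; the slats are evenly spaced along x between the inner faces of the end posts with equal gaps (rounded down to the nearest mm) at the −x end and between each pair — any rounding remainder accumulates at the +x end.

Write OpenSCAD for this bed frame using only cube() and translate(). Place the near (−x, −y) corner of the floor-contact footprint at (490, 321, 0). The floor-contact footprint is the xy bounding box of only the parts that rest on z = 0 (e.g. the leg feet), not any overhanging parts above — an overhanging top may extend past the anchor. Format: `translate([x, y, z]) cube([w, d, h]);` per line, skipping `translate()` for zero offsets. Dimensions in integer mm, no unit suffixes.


// slat z = rail_z + rail_h = 177 + 121 = 298
// slat gap = ⌊(1926 − 11·77) / 12⌋ = 89
translate([490, 321, 0]) cube([70, 70, 500]);
translate([490, 1294, 0]) cube([70, 70, 500]);
translate([2486, 321, 0]) cube([70, 70, 500]);
translate([2486, 1294, 0]) cube([70, 70, 500]);
translate([560, 321, 177]) cube([1926, 21, 121]);
translate([560, 1343, 177]) cube([1926, 21, 121]);
translate([490, 391, 177]) cube([21, 903, 121]);
translate([2535, 391, 177]) cube([21, 903, 121]);
translate([649, 321, 298]) cube([77, 1043, 25]);
translate([815, 321, 298]) cube([77, 1043, 25]);
translate([981, 321, 298]) cube([77, 1043, 25]);
translate([1147, 321, 298]) cube([77, 1043, 25]);
translate([1313, 321, 298]) cube([77, 1043, 25]);
translate([1479, 321, 298]) cube([77, 1043, 25]);
translate([1645, 321, 298]) cube([77, 1043, 25]);
translate([1811, 321, 298]) cube([77, 1043, 25]);
translate([1977, 321, 298]) cube([77, 1043, 25]);
translate([2143, 321, 298]) cube([77, 1043, 25]);
translate([2309, 321, 298]) cube([77, 1043, 25]);


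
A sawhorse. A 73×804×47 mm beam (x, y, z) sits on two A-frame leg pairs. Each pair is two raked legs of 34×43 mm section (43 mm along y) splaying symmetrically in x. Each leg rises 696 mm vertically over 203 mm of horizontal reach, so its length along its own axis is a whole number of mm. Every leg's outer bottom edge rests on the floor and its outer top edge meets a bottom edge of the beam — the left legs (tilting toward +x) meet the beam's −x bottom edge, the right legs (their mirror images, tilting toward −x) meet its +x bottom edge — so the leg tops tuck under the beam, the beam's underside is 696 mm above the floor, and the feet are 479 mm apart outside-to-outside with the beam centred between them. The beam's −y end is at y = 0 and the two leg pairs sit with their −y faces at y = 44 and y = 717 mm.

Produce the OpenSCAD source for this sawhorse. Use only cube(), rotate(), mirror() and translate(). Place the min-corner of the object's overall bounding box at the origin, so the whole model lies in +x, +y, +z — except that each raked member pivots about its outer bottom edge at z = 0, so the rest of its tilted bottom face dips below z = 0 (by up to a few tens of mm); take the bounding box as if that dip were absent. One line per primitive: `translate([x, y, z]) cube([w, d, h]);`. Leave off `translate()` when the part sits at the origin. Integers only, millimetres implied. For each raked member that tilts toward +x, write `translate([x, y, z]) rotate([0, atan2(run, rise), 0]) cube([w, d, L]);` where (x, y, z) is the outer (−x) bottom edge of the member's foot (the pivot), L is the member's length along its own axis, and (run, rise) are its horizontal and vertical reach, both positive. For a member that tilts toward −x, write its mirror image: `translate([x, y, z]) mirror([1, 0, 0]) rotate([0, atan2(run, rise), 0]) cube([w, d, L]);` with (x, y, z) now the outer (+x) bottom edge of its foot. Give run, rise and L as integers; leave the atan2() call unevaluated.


translate([203, 0, 696]) cube([73, 804, 47]);
translate([0, 44, 0]) rotate([0, atan2(203, 696), 0]) cube([34, 43, 725]);
translate([479, 44, 0]) mirror([1, 0, 0]) rotate([0, atan2(203, 696), 0]) cube([34, 43, 725]);
translate([0, 717, 0]) rotate([0, atan2(203, 696), 0]) cube([34, 43, 725]);
translate([479, 717, 0]) mirror([1, 0, 0]) rotate([0, atan2(203, 696), 0]) cube([34, 43, 725]);


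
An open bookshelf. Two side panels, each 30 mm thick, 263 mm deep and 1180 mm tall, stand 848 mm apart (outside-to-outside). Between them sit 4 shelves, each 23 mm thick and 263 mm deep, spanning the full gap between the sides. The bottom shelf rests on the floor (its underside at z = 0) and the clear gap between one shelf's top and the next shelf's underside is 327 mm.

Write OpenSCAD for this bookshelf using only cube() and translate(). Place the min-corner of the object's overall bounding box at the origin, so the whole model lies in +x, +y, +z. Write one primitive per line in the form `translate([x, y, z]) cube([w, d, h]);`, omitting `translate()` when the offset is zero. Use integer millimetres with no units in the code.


cube([30, 263, 1180]);
translate([818, 0, 0]) cube([30, 263, 1180]);
translate([30, 0, 0]) cube([788, 263, 23]);
translate([30, 0, 350]) cube([788, 263, 23]);
translate([30, 0, 700]) cube([788, 263, 23]);
translate([30, 0, 1050]) cube([788, 263, 23]);


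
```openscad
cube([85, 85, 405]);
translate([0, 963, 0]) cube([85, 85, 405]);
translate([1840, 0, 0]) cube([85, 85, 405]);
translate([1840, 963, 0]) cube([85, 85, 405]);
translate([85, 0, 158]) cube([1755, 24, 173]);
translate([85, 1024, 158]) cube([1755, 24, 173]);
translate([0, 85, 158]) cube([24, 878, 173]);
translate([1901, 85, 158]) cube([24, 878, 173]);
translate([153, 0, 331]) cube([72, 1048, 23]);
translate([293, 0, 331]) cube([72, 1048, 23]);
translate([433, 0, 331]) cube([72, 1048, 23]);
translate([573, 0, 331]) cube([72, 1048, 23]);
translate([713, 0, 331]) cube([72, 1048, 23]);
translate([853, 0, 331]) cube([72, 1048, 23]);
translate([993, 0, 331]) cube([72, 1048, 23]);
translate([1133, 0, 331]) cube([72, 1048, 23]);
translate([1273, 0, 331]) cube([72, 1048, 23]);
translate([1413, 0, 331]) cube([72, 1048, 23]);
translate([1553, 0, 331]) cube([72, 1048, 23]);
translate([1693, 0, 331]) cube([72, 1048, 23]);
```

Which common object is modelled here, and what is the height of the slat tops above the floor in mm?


A bed frame. The slat-top height is 354 mm.

Four posts, four rails, and a row of slats — a bed frame. Slats sit on the rails at z = 158 + 173 = 331; with slat thickness 23, the top is 354 mm.


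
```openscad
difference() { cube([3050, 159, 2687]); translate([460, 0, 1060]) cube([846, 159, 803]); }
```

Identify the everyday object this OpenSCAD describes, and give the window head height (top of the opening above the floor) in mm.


A wall with a window opening. The window head height is 1863 mm.

A wall with a rectangular opening subtracted — a window. Sill at z = 1060, opening 803 mm tall, so the head is at 1060 + 803 = 1863 mm.


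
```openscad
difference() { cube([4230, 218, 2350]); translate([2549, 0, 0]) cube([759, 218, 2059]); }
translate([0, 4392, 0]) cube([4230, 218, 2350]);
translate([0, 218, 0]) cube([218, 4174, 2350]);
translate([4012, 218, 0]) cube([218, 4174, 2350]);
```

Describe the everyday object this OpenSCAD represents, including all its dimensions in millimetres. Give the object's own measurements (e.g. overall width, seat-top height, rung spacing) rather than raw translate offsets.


A single room: four walls, each 2350 mm tall and 218 mm thick, enclosing an outside footprint 4230×4610 mm (x × y), no floor or roof. The front and back walls (−y and +y sides) run the full x-width; the side walls fit between their inner faces. A door opening 759 mm wide and 2059 mm tall is cut through the front wall from the floor up, its −x edge 2549 mm from the wall's −x end.


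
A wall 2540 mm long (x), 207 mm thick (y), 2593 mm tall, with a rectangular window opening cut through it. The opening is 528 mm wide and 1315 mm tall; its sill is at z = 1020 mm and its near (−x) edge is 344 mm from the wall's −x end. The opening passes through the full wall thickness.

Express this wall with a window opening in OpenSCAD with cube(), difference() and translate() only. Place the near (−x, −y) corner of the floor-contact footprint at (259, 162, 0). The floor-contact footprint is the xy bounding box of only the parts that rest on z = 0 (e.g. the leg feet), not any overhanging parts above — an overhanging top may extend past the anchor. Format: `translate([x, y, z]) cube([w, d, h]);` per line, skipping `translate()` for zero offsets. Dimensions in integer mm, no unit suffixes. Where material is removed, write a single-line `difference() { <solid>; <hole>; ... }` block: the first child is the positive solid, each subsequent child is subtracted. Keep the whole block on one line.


difference() { translate([259, 162, 0]) cube([2540, 207, 2593]); translate([603, 162, 1020]) cube([528, 207, 1315]); }


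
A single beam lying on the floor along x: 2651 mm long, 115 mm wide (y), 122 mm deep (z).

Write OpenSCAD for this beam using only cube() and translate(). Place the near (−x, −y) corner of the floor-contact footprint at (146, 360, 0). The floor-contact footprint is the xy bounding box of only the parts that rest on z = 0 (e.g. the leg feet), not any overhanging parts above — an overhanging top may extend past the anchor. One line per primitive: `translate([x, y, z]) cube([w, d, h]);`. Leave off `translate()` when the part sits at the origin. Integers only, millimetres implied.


translate([146, 360, 0]) cube([2651, 115, 122]);


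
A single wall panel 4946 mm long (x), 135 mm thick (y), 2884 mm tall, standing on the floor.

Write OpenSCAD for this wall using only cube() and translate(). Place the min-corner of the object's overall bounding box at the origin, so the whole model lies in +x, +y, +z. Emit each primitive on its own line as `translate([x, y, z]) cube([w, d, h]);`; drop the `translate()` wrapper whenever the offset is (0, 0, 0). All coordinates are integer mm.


cube([4946, 135, 2884]);


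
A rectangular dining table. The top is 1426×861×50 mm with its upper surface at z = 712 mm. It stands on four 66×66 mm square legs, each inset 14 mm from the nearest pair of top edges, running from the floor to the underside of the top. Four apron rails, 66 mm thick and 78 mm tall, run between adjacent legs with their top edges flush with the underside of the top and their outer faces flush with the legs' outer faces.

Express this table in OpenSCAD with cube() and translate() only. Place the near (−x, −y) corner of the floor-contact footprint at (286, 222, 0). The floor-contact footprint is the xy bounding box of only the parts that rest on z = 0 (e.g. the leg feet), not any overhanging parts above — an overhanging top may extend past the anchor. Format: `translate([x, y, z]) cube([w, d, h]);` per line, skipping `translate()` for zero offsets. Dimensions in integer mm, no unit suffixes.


translate([272, 208, 662]) cube([1426, 861, 50]);
translate([286, 222, 0]) cube([66, 66, 662]);
translate([1618, 222, 0]) cube([66, 66, 662]);
translate([286, 989, 0]) cube([66, 66, 662]);
translate([1618, 989, 0]) cube([66, 66, 662]);
translate([352, 222, 584]) cube([1266, 66, 78]);
translate([352, 989, 584]) cube([1266, 66, 78]);
translate([286, 288, 584]) cube([66, 701, 78]);
translate([1618, 288, 584]) cube([66, 701, 78]);


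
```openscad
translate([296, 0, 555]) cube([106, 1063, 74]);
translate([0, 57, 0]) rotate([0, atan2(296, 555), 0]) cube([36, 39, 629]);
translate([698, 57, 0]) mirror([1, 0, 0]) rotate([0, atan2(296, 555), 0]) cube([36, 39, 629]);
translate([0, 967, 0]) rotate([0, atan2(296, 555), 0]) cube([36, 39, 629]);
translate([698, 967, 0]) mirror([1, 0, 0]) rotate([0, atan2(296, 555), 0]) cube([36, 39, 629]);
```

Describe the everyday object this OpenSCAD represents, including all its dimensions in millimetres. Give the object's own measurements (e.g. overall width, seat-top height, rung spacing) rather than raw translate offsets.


A sawhorse. A 106×1063×74 mm beam (x, y, z) sits on two A-frame leg pairs. Each pair is two raked legs of 36×39 mm section (39 mm along y) splaying symmetrically in x. Each leg rises 555 mm vertically over 296 mm of horizontal reach and is 629 mm long along its own axis. Every leg's outer bottom edge rests on the floor and its outer top edge meets a bottom edge of the beam — the left legs (tilting toward +x) meet the beam's −x bottom edge, the right legs (their mirror images, tilting toward −x) meet its +x bottom edge — so the leg tops tuck under the beam, the beam's underside is 555 mm above the floor, and the feet are 698 mm apart outside-to-outside with the beam centred between them. The two leg pairs are set in 57 mm from either end of the beam.


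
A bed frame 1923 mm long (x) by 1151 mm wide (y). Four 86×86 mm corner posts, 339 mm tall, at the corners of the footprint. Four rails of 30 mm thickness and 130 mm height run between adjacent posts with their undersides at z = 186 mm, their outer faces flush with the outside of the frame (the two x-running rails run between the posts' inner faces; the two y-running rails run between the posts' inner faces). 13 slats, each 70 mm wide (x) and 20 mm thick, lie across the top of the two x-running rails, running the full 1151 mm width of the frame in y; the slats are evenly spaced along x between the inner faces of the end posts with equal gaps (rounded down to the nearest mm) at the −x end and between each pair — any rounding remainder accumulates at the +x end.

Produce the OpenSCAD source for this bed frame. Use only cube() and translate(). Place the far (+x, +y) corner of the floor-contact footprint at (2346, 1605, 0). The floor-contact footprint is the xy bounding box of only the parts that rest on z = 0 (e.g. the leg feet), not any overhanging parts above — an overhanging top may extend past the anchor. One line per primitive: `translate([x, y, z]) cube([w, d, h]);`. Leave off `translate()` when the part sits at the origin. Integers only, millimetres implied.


translate([423, 454, 0]) cube([86, 86, 339]);
translate([423, 1519, 0]) cube([86, 86, 339]);
translate([2260, 454, 0]) cube([86, 86, 339]);
translate([2260, 1519, 0]) cube([86, 86, 339]);
translate([509, 454, 186]) cube([1751, 30, 130]);
translate([509, 1575, 186]) cube([1751, 30, 130]);
translate([423, 540, 186]) cube([30, 979, 130]);
translate([2316, 540, 186]) cube([30, 979, 130]);
translate([569, 454, 316]) cube([70, 1151, 20]);
translate([699, 454, 316]) cube([70, 1151, 20]);
translate([829, 454, 316]) cube([70, 1151, 20]);
translate([959, 454, 316]) cube([70, 1151, 20]);
translate([1089, 454, 316]) cube([70, 1151, 20]);
translate([1219, 454, 316]) cube([70, 1151, 20]);
translate([1349, 454, 316]) cube([70, 1151, 20]);
translate([1479, 454, 316]) cube([70, 1151, 20]);
translate([1609, 454, 316]) cube([70, 1151, 20]);
translate([1739, 454, 316]) cube([70, 1151, 20]);
translate([1869, 454, 316]) cube([70, 1151, 20]);
translate([1999, 454, 316]) cube([70, 1151, 20]);
translate([2129, 454, 316]) cube([70, 1151, 20]);


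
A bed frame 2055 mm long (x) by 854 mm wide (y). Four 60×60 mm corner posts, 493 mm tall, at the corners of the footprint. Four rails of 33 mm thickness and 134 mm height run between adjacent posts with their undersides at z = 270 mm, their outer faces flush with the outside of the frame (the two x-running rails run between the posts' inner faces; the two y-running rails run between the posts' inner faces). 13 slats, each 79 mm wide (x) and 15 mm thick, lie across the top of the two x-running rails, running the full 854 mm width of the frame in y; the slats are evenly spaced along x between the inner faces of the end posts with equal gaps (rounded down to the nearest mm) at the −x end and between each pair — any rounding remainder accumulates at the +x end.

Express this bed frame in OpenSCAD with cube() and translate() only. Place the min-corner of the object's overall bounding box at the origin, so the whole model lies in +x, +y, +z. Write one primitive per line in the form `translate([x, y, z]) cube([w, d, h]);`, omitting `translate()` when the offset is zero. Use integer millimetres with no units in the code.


// slat z = rail_z + rail_h = 270 + 134 = 404
// slat gap = ⌊(1935 − 13·79) / 14⌋ = 64
cube([60, 60, 493]);
translate([0, 794, 0]) cube([60, 60, 493]);
translate([1995, 0, 0]) cube([60, 60, 493]);
translate([1995, 794, 0]) cube([60, 60, 493]);
translate([60, 0, 270]) cube([1935, 33, 134]);
translate([60, 821, 270]) cube([1935, 33, 134]);
translate([0, 60, 270]) cube([33, 734, 134]);
translate([2022, 60, 270]) cube([33, 734, 134]);
translate([124, 0, 404]) cube([79, 854, 15]);
translate([267, 0, 404]) cube([79, 854, 15]);
translate([410, 0, 404]) cube([79, 854, 15]);
translate([553, 0, 404]) cube([79, 854, 15]);
translate([696, 0, 404]) cube([79, 854, 15]);
translate([839, 0, 404]) cube([79, 854, 15]);
translate([982, 0, 404]) cube([79, 854, 15]);
translate([1125, 0, 404]) cube([79, 854, 15]);
translate([1268, 0, 404]) cube([79, 854, 15]);
translate([1411, 0, 404]) cube([79, 854, 15]);
translate([1554, 0, 404]) cube([79, 854, 15]);
translate([1697, 0, 404]) cube([79, 854, 15]);
translate([1840, 0, 404]) cube([79, 854, 15]);


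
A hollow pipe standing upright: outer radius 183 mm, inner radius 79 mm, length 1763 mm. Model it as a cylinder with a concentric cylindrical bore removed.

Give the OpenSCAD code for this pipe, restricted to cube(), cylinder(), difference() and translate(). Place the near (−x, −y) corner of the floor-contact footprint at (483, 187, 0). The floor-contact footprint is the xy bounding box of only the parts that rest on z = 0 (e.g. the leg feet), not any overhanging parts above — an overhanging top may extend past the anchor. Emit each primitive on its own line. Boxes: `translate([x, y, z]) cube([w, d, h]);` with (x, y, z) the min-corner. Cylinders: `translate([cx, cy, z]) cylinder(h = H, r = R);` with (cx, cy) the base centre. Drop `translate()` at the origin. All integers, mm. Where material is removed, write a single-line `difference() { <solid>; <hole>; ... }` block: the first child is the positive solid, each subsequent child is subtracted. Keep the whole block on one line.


difference() { translate([666, 370, 0]) cylinder(h = 1763, r = 183); translate([666, 370, 0]) cylinder(h = 1763, r = 79); }


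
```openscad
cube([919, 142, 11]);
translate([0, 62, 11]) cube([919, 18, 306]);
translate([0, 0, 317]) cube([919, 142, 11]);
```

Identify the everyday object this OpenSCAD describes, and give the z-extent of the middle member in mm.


An I-beam. The web height is 306 mm.

Two wide flanges with a thin centred web — an I-beam. Overall 328 mm minus two 11 mm flanges gives a web of 328 − 2·11 = 306 mm.


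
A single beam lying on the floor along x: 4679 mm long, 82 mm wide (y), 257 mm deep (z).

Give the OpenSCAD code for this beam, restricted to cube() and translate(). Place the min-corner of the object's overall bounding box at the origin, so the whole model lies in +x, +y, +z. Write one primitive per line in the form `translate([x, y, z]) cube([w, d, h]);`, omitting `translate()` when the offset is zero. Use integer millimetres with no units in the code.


cube([4679, 82, 257]);


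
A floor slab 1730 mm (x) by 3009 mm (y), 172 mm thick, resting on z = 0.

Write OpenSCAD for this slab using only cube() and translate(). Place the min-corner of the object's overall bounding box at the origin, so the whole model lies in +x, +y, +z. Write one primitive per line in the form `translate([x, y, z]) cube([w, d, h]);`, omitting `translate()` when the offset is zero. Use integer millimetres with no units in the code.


cube([1730, 3009, 172]);


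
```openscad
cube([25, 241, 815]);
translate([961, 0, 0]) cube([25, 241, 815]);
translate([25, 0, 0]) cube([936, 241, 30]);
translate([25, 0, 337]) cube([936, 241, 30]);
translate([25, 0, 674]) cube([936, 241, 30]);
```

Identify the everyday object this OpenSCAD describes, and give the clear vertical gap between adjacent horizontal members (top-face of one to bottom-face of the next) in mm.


A bookshelf. The clear shelf gap is 307 mm.

Two tall side panels with 3 horizontal boards between them — a bookshelf. The first two shelf undersides are at z = 0 and z = 337; with shelf thickness 30, the clear gap is 337 − 0 − 30 = 307 mm.


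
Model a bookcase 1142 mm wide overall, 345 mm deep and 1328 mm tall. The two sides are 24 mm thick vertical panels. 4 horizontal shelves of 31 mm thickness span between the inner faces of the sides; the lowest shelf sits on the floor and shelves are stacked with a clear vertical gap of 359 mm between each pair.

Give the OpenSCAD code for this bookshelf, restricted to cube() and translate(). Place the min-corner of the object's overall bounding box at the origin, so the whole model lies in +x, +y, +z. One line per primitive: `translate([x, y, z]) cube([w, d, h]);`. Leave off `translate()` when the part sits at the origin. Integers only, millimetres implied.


cube([24, 345, 1328]);
translate([1118, 0, 0]) cube([24, 345, 1328]);
translate([24, 0, 0]) cube([1094, 345, 31]);
translate([24, 0, 390]) cube([1094, 345, 31]);
translate([24, 0, 780]) cube([1094, 345, 31]);
translate([24, 0, 1170]) cube([1094, 345, 31]);


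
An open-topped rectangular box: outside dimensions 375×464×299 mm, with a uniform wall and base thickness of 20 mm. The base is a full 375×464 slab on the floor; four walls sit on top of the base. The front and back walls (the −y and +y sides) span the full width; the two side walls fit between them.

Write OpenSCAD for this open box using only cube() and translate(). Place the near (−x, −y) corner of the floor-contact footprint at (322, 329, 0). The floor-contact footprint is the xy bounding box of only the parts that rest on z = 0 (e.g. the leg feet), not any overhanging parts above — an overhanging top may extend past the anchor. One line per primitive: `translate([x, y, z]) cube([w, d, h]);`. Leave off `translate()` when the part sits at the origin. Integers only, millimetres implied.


translate([322, 329, 0]) cube([375, 464, 20]);
translate([322, 329, 20]) cube([375, 20, 279]);
translate([322, 773, 20]) cube([375, 20, 279]);
translate([322, 349, 20]) cube([20, 424, 279]);
translate([677, 349, 20]) cube([20, 424, 279]);


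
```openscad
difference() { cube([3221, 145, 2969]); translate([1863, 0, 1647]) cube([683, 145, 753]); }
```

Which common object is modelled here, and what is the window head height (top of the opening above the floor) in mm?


A wall with a window opening. The window head height is 2400 mm.

A wall with a rectangular opening subtracted — a window. Sill at z = 1647, opening 753 mm tall, so the head is at 1647 + 753 = 2400 mm.


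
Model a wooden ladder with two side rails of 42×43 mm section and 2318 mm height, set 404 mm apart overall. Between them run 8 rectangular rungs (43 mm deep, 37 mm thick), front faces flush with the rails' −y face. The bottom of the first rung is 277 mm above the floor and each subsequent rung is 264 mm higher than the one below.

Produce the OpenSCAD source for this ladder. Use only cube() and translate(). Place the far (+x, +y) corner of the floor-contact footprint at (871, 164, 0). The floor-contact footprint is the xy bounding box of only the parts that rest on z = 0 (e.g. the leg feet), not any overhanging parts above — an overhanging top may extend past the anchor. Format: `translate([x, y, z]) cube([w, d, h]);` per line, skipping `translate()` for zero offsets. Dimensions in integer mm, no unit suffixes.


translate([467, 121, 0]) cube([42, 43, 2318]);
translate([829, 121, 0]) cube([42, 43, 2318]);
translate([509, 121, 277]) cube([320, 43, 37]);
translate([509, 121, 541]) cube([320, 43, 37]);
translate([509, 121, 805]) cube([320, 43, 37]);
translate([509, 121, 1069]) cube([320, 43, 37]);
translate([509, 121, 1333]) cube([320, 43, 37]);
translate([509, 121, 1597]) cube([320, 43, 37]);
translate([509, 121, 1861]) cube([320, 43, 37]);
translate([509, 121, 2125]) cube([320, 43, 37]);


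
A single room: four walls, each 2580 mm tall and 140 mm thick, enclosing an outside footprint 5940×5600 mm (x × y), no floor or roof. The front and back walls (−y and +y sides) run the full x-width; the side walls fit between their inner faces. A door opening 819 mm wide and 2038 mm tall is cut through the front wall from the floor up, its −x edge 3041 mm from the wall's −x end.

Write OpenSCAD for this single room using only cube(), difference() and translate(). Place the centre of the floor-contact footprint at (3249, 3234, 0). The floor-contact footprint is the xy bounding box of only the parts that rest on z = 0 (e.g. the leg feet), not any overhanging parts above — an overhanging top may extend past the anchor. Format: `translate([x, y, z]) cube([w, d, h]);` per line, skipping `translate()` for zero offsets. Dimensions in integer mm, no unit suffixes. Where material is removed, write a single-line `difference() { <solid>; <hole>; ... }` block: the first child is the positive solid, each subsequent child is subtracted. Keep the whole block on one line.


difference() { translate([279, 434, 0]) cube([5940, 140, 2580]); translate([3320, 434, 0]) cube([819, 140, 2038]); }
translate([279, 5894, 0]) cube([5940, 140, 2580]);
translate([279, 574, 0]) cube([140, 5320, 2580]);
translate([6079, 574, 0]) cube([140, 5320, 2580]);


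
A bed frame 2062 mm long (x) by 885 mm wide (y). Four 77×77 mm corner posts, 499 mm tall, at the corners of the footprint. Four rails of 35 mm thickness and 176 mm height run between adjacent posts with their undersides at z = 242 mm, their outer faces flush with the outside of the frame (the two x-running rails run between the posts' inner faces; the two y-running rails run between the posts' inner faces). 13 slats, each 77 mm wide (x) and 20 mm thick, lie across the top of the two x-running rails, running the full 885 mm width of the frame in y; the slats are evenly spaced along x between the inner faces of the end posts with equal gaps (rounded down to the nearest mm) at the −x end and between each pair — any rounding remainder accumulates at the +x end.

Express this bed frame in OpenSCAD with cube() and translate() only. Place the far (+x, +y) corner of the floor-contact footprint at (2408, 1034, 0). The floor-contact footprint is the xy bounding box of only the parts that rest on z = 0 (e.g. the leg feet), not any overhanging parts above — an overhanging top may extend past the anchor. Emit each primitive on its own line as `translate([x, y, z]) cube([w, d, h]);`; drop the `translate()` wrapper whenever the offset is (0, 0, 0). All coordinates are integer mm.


// slat z = rail_z + rail_h = 242 + 176 = 418
// slat gap = ⌊(1908 − 13·77) / 14⌋ = 64
translate([346, 149, 0]) cube([77, 77, 499]);
translate([346, 957, 0]) cube([77, 77, 499]);
translate([2331, 149, 0]) cube([77, 77, 499]);
translate([2331, 957, 0]) cube([77, 77, 499]);
translate([423, 149, 242]) cube([1908, 35, 176]);
translate([423, 999, 242]) cube([1908, 35, 176]);
translate([346, 226, 242]) cube([35, 731, 176]);
translate([2373, 226, 242]) cube([35, 731, 176]);
translate([487, 149, 418]) cube([77, 885, 20]);
translate([628, 149, 418]) cube([77, 885, 20]);
translate([769, 149, 418]) cube([77, 885, 20]);
translate([910, 149, 418]) cube([77, 885, 20]);
translate([1051, 149, 418]) cube([77, 885, 20]);
translate([1192, 149, 418]) cube([77, 885, 20]);
translate([1333, 149, 418]) cube([77, 885, 20]);
translate([1474, 149, 418]) cube([77, 885, 20]);
translate([1615, 149, 418]) cube([77, 885, 20]);
translate([1756, 149, 418]) cube([77, 885, 20]);
translate([1897, 149, 418]) cube([77, 885, 20]);
translate([2038, 149, 418]) cube([77, 885, 20]);
translate([2179, 149, 418]) cube([77, 885, 20]);


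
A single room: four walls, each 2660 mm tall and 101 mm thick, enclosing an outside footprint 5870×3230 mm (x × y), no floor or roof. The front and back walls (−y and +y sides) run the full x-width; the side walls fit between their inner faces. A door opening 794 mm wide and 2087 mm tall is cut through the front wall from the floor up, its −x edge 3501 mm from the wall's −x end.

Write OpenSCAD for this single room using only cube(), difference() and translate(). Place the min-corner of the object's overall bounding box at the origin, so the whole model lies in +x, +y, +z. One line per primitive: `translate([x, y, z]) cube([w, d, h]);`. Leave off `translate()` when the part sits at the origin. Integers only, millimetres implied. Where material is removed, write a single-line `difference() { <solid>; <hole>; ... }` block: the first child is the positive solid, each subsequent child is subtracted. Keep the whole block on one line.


difference() { cube([5870, 101, 2660]); translate([3501, 0, 0]) cube([794, 101, 2087]); }
translate([0, 3129, 0]) cube([5870, 101, 2660]);
translate([0, 101, 0]) cube([101, 3028, 2660]);
translate([5769, 101, 0]) cube([101, 3028, 2660]);


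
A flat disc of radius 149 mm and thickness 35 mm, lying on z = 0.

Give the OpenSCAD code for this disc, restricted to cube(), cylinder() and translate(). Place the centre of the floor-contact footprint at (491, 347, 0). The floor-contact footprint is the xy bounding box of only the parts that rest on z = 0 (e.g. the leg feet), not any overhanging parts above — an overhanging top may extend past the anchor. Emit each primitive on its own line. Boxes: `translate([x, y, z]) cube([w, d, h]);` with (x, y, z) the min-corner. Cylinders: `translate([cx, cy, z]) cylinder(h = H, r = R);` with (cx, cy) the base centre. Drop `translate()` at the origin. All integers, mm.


translate([491, 347, 0]) cylinder(h = 35, r = 149);


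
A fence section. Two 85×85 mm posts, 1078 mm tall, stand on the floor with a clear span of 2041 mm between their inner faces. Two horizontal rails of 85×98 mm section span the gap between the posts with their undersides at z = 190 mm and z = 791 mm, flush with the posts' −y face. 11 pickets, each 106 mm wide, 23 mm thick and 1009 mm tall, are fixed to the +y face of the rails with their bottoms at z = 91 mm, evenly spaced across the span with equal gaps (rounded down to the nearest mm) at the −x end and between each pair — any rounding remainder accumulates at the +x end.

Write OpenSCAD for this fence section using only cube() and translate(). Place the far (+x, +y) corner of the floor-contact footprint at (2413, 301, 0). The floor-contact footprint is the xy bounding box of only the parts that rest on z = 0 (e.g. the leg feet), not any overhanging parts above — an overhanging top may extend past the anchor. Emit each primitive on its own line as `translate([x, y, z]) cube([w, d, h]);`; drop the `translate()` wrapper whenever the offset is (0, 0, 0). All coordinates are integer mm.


translate([202, 216, 0]) cube([85, 85, 1078]);
translate([2328, 216, 0]) cube([85, 85, 1078]);
translate([287, 216, 190]) cube([2041, 85, 98]);
translate([287, 216, 791]) cube([2041, 85, 98]);
translate([359, 301, 91]) cube([106, 23, 1009]);
translate([537, 301, 91]) cube([106, 23, 1009]);
translate([715, 301, 91]) cube([106, 23, 1009]);
translate([893, 301, 91]) cube([106, 23, 1009]);
translate([1071, 301, 91]) cube([106, 23, 1009]);
translate([1249, 301, 91]) cube([106, 23, 1009]);
translate([1427, 301, 91]) cube([106, 23, 1009]);
translate([1605, 301, 91]) cube([106, 23, 1009]);
translate([1783, 301, 91]) cube([106, 23, 1009]);
translate([1961, 301, 91]) cube([106, 23, 1009]);
translate([2139, 301, 91]) cube([106, 23, 1009]);


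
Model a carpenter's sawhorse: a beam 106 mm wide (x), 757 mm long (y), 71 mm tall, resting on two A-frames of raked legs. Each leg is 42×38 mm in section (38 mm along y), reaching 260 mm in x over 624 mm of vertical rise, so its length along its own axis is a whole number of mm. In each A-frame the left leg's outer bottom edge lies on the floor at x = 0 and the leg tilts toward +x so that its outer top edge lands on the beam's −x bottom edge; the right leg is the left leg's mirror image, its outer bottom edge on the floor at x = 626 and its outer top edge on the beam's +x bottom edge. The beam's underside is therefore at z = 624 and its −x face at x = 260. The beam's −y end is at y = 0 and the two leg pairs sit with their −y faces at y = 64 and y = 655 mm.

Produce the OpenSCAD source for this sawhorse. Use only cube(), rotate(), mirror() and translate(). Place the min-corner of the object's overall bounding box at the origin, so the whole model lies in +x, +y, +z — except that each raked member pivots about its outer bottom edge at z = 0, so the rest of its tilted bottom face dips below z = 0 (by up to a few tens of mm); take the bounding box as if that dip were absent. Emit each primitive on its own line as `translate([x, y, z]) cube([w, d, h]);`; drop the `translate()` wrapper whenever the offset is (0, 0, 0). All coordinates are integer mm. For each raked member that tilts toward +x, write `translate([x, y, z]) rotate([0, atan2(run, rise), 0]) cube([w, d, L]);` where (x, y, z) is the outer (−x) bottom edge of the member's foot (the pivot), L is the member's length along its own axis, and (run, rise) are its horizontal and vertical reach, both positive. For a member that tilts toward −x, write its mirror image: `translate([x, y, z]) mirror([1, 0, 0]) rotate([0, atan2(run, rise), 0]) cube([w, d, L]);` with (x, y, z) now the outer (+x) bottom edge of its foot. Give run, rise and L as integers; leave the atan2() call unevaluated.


translate([260, 0, 624]) cube([106, 757, 71]);
translate([0, 64, 0]) rotate([0, atan2(260, 624), 0]) cube([42, 38, 676]);
translate([626, 64, 0]) mirror([1, 0, 0]) rotate([0, atan2(260, 624), 0]) cube([42, 38, 676]);
translate([0, 655, 0]) rotate([0, atan2(260, 624), 0]) cube([42, 38, 676]);
translate([626, 655, 0]) mirror([1, 0, 0]) rotate([0, atan2(260, 624), 0]) cube([42, 38, 676]);


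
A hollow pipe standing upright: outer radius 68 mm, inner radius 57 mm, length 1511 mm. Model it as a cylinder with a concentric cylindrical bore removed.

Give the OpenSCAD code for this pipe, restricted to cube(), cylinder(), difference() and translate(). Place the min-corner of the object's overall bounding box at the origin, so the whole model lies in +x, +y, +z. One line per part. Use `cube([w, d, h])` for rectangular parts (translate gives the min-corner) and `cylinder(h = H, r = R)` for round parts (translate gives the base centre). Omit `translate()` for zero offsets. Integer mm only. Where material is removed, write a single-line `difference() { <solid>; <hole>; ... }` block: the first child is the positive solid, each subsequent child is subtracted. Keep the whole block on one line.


difference() { translate([68, 68, 0]) cylinder(h = 1511, r = 68); translate([68, 68, 0]) cylinder(h = 1511, r = 57); }


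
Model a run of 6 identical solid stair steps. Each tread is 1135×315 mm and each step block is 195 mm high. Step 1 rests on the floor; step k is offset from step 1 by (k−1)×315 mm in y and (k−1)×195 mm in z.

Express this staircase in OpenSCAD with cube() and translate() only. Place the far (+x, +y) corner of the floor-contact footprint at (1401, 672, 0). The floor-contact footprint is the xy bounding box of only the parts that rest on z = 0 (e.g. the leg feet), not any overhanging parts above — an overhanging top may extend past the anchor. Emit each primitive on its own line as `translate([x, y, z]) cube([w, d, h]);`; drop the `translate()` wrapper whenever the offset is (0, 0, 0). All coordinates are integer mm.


translate([266, 357, 0]) cube([1135, 315, 195]);
translate([266, 672, 195]) cube([1135, 315, 195]);
translate([266, 987, 390]) cube([1135, 315, 195]);
translate([266, 1302, 585]) cube([1135, 315, 195]);
translate([266, 1617, 780]) cube([1135, 315, 195]);
translate([266, 1932, 975]) cube([1135, 315, 195]);
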